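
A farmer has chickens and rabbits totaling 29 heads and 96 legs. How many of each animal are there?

Let c = chickens, r = rabbits.
Heads: c + r = 29
Legs: 2c + 4r = 96
From the first equation, c = 29 - r. Substitute:
2(29 - r) + 4r = 96
58 + 2r = 96
r = (96 - 58)/2 = 19
c = 29 - 19 = 10

Chickens: 10, Rabbits: 19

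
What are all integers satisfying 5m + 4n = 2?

Step 1: Compute gcd(5, 4) = 1.
Since 1 divides 2, solutions exist.

Step 2: Find a particular solution using extended Euclidean algorithm.
We get m₀ = 2, n₀ = -2.
Check: 5*2 + 4*-2 = 2 = 2 ✓

Step 3: Write the general solution.
m = 2 + (4/1)t = 2 + 4t
n = -2 - (5/1)t = -2 - 5t
for any integer t.

m = 2 + 4t, n = -2 - 5t for integer t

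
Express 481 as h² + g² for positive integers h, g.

We need to find integers h, g > 0 such that h² + g² = 481.
Trying h = 9: g² = 481 - 9² = 481 - 81 = 400
g = 20
Check: 9² + 20² = 81 + 400 = 481 ✓

481 = 9² + 20²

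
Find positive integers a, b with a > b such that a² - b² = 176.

Factor: a² - b² = (a+b)(a-b) = 176.
We need two factors of 176 with the same parity.
Use a+b = 88 and a-b = 2 (product 88·2 = 176).
Adding: 2a = 90, so a = 45.
Subtracting: 2b = 86, so b = 43.
Check: 45² - 43² = 2025 - 1849 = 176 ✓

a = 45, b = 43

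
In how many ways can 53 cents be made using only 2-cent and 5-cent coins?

We need non-negative integers (x, y) with 2x + 5y = 53.
For each x from 0 to 26, check if (53 - 2x) is a non-negative multiple of 5.
Solutions (x, y): (4,9), (9,7), (14,5), (19,3), ...
Count: 5

5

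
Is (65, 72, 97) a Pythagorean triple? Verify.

Compute a² + b² = 65² + 72² = 4225 + 5184 = 9409
Compute c² = 97² = 9409
Since 9409 = 9409, confirmed.

Yes, it is a Pythagorean triple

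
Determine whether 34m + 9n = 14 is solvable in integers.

Step 1: Compute gcd(34, 9).
gcd(34, 9) = 1

Step 2: Check divisibility.
Does 1 divide 14? 14 = 1 x 14, so yes.

By the theorem on linear Diophantine equations, 34m + 9n = 14 has integer solutions if and only if gcd(34, 9) divides 14. Since 1 | 14, solutions exist.

Yes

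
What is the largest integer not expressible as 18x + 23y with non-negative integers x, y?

For two coprime denominations a and b, the Frobenius number (largest value not representable as a non-negative combination) is ab - a - b.
Here gcd(18, 23) = 1, so they are coprime.
F(18, 23) = 18·23 - 18 - 23 = 414 - 41 = 373

373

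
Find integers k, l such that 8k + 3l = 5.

Step 1: Check solvability.
gcd(8, 3) = 1
Since 1 divides 5, solutions exist.

Step 2: Apply extended Euclidean algorithm to find gcd.
We find integers such that 8*x0 + 3*y0 = 1

Step 3: Scale the particular solution.
Multiply by 5/1 = 5:
k = -5, l = 15

Step 4: Verify.
8*(-5) + 3*(15) = 5 = 5 ✓

k = -5, l = 15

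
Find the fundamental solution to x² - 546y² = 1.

We seek the smallest positive integers (x, y) with x² - 546y² = 1, i.e., x² = 546y² + 1.
Try successive y values:
y = 1: x² = 546·1² + 1 = 547, not a perfect square
y = 2: x² = 546·2² + 1 = 2185, not a perfect square
y = 3: x² = 546·3² + 1 = 4915, not a perfect square
... continuing the search (or via continued fractions) ...
y = 30: x² = 546·30² + 1 = 491401, x = 701 ✓

Verify: 701² - 546·30² = 491401 - 491400 = 1 ✓

x = 701, y = 30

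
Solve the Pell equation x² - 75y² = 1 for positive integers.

We seek the smallest positive integers (x, y) with x² - 75y² = 1, i.e., x² = 75y² + 1.
Try successive y values:
y = 1: x² = 75·1² + 1 = 76, not a perfect square
y = 2: x² = 75·2² + 1 = 301, not a perfect square
y = 3: x² = 75·3² + 1 = 676, x = 26 ✓

Verify: 26² - 75·3² = 676 - 675 = 1 ✓

x = 26, y = 3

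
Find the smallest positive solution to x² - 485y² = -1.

We need x² = 485y² - 1. Try successive y:
y = 1: x² = 485·1² - 1 = 484 = 22² ✓
Check: 22² - 485·1² = 484 - 485 = -1 ✓

x = 22, y = 1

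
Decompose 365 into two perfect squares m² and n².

We need to find integers m, n > 0 such that m² + n² = 365.
Trying m = 2: n² = 365 - 2² = 365 - 4 = 361
n = 19
Check: 2² + 19² = 4 + 361 = 365 ✓

365 = 2² + 19²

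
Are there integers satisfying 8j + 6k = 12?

Step 1: Compute gcd(8, 6).
gcd(8, 6) = 2

Step 2: Check divisibility.
Does 2 divide 12? 12 = 2 x 6, so yes.

By the theorem on linear Diophantine equations, 8j + 6k = 12 has integer solutions if and only if gcd(8, 6) divides 12. Since 2 | 12, solutions exist.

Yes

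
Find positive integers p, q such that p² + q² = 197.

Search for p with 197 - p² a perfect square.
p = 1: 197 - 1² = 197 - 1 = 196 = 14² ✓
So p = 1, q = 14.

p = 1, q = 14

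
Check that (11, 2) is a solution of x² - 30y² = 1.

Compute x² = 11² = 121
Compute 30y² = 30·2² = 30·4 = 120
x² - 30y² = 121 - 120 = 1
Since this equals 1, (11, 2) is a solution.

Yes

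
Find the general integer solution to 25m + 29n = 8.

Step 1: Compute gcd(25, 29) = 1.
Since 1 divides 8, solutions exist.

Step 2: Find a particular solution using extended Euclidean algorithm.
We get m₀ = 56, n₀ = -48.
Check: 25*56 + 29*-48 = 8 = 8 ✓

Step 3: Write the general solution.
m = 56 + (29/1)t = 56 + 29t
n = -48 - (25/1)t = -48 - 25t
for any integer t.

m = 56 + 29t, n = -48 - 25t for integer t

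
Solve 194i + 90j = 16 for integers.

Step 1: Check solvability.
gcd(194, 90) = 2
Since 2 divides 16, solutions exist.

Step 2: Apply extended Euclidean algorithm to find gcd.
We find integers such that 194*x0 + 90*y0 = 2

Step 3: Scale the particular solution.
Multiply by 16/2 = 8:
i = 104, j = -224

Step 4: Verify.
194*(104) + 90*(-224) = 16 = 16 ✓

i = 104, j = -224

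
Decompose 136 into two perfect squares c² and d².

We need to find integers c, d > 0 such that c² + d² = 136.
Trying c = 6: d² = 136 - 6² = 136 - 36 = 100
d = 10
Check: 6² + 10² = 36 + 100 = 136 ✓

136 = 6² + 10²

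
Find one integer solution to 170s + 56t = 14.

Step 1: Check solvability.
gcd(170, 56) = 2
Since 2 divides 14, solutions exist.

Step 2: Apply extended Euclidean algorithm to find gcd.
We find integers such that 170*x0 + 56*y0 = 2

Step 3: Scale the particular solution.
Multiply by 14/2 = 7:
s = 7, t = -21

Step 4: Verify.
170*(7) + 56*(-21) = 14 = 14 ✓

s = 7, t = -21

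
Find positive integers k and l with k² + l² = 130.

We need to find integers k, l > 0 such that k² + l² = 130.
Trying k = 3: l² = 130 - 3² = 130 - 9 = 121
l = 11
Check: 3² + 11² = 9 + 121 = 130 ✓

130 = 3² + 11²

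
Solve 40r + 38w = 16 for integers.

Step 1: Check solvability.
gcd(40, 38) = 2
Since 2 divides 16, solutions exist.

Step 2: Apply extended Euclidean algorithm to find gcd.
We find integers such that 40*x0 + 38*y0 = 2

Step 3: Scale the particular solution.
Multiply by 16/2 = 8:
r = 8, w = -8

Step 4: Verify.
40*(8) + 38*(-8) = 16 = 16 ✓

r = 8, w = -8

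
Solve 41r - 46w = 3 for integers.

Step 1: Check solvability.
gcd(41, 46) = 1
Since 1 divides 3, solutions exist.

Step 2: Apply extended Euclidean algorithm to find gcd.
We find integers such that 41*x0 + 46*y0 = 1

Step 3: Scale the particular solution.
Multiply by 3/1 = 3:
r = 27, w = 24

Step 4: Verify.
41*(27) - 46*(24) = 3 = 3 ✓

r = 27, w = 24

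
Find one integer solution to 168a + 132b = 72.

Step 1: Check solvability.
gcd(168, 132) = 12
Since 12 divides 72, solutions exist.

Step 2: Apply extended Euclidean algorithm to find gcd.
We find integers such that 168*x0 + 132*y0 = 12

Step 3: Scale the particular solution.
Multiply by 72/12 = 6:
a = 24, b = -30

Step 4: Verify.
168*(24) + 132*(-30) = 72 = 72 ✓

a = 24, b = -30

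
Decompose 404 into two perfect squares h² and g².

We need to find integers h, g > 0 such that h² + g² = 404.
Trying h = 2: g² = 404 - 2² = 404 - 4 = 400
g = 20
Check: 2² + 20² = 4 + 400 = 404 ✓

404 = 2² + 20²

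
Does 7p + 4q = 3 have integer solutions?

Step 1: Compute gcd(7, 4).
gcd(7, 4) = 1

Step 2: Check divisibility.
Does 1 divide 3? 3 = 1 x 3, so yes.

By the theorem on linear Diophantine equations, 7p + 4q = 3 has integer solutions if and only if gcd(7, 4) divides 3. Since 1 | 3, solutions exist.

Yes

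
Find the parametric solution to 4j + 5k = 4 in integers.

Step 1: Compute gcd(4, 5) = 1.
Since 1 divides 4, solutions exist.

Step 2: Find a particular solution using extended Euclidean algorithm.
We get j₀ = -4, k₀ = 4.
Check: 4*-4 + 5*4 = 4 = 4 ✓

Step 3: Write the general solution.
j = -4 + (5/1)t = -4 + 5t
k = 4 - (4/1)t = 4 - 4t
for any integer t.

j = -4 + 5t, k = 4 - 4t for integer t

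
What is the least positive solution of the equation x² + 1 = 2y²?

We need x² = 2y² - 1. Try successive y:
y = 1: x² = 2·1² - 1 = 1 = 1² ✓
Check: 1² - 2·1² = 1 - 2 = -1 ✓

x = 1, y = 1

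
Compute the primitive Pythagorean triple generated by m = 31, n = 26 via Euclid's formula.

a = m² - n² = 961 - 676 = 285
b = 2mn = 2·31·26 = 1612
c = m² + n² = 961 + 676 = 1637
Verify: 285² + 1612² = 81225 + 2598544 = 2679769 = 1637² ✓

(285, 1612, 1637)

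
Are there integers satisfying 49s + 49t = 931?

Step 1: Compute gcd(49, 49).
gcd(49, 49) = 49

Step 2: Check divisibility.
Does 49 divide 931? 931 = 49 x 19, so yes.

By the theorem on linear Diophantine equations, 49s + 49t = 931 has integer solutions if and only if gcd(49, 49) divides 931. Since 49 | 931, solutions exist.

Yes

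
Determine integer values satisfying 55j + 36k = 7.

Step 1: Check solvability.
gcd(55, 36) = 1
Since 1 divides 7, solutions exist.

Step 2: Apply extended Euclidean algorithm to find gcd.
We find integers such that 55*x0 + 36*y0 = 1

Step 3: Scale the particular solution.
Multiply by 7/1 = 7:
j = -119, k = 182

Step 4: Verify.
55*(-119) + 36*(182) = 7 = 7 ✓

j = -119, k = 182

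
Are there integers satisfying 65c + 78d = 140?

Step 1: Compute gcd(65, 78).
gcd(65, 78) = 13

Step 2: Check divisibility.
Does 13 divide 140? 140 = 13 x 10 + 10, so no.

By the theorem on linear Diophantine equations, 65c + 78d = 140 has integer solutions if and only if gcd(65, 78) divides 140. Since 13 does not divide 140, no solutions exist.

No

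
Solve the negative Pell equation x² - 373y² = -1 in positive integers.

We need x² = 373y² - 1. Try successive y:
y = 1: x² = 373·1² - 1 = 372, not a perfect square
y = 2: x² = 373·2² - 1 = 1491, not a perfect square
y = 3: x² = 373·3² - 1 = 3356, not a perfect square
...
y = 265: x² = 373·265² - 1 = 26193924 = 5118² ✓
Check: 5118² - 373·265² = 26193924 - 26193925 = -1 ✓

x = 5118, y = 265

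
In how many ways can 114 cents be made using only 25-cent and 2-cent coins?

We need non-negative integers (x, y) with 25x + 2y = 114.
For each x from 0 to 4, check if (114 - 25x) is a non-negative multiple of 2.
Solutions (x, y): (0,57), (2,32), (4,7)
Count: 3

3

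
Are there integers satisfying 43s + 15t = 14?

Step 1: Compute gcd(43, 15).
gcd(43, 15) = 1

Step 2: Check divisibility.
Does 1 divide 14? 14 = 1 x 14, so yes.

By the theorem on linear Diophantine equations, 43s + 15t = 14 has integer solutions if and only if gcd(43, 15) divides 14. Since 1 | 14, solutions exist.

Yes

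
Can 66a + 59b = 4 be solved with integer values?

Step 1: Compute gcd(66, 59).
gcd(66, 59) = 1

Step 2: Check divisibility.
Does 1 divide 4? 4 = 1 x 4, so yes.

By the theorem on linear Diophantine equations, 66a + 59b = 4 has integer solutions if and only if gcd(66, 59) divides 4. Since 1 | 4, solutions exist.

Yes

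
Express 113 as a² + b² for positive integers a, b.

We need to find integers a, b > 0 such that a² + b² = 113.
Trying a = 7: b² = 113 - 7² = 113 - 49 = 64
b = 8
Check: 7² + 8² = 49 + 64 = 113 ✓

113 = 7² + 8²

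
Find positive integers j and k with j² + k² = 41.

We need to find integers j, k > 0 such that j² + k² = 41.
Trying j = 4: k² = 41 - 4² = 41 - 16 = 25
k = 5
Check: 4² + 5² = 16 + 25 = 41 ✓

41 = 4² + 5²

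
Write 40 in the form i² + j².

We need to find integers i, j > 0 such that i² + j² = 40.
Trying i = 2: j² = 40 - 2² = 40 - 4 = 36
j = 6
Check: 2² + 6² = 4 + 36 = 40 ✓

40 = 2² + 6²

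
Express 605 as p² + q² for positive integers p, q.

We need to find integers p, q > 0 such that p² + q² = 605.
Trying p = 11: q² = 605 - 11² = 605 - 121 = 484
q = 22
Check: 11² + 22² = 121 + 484 = 605 ✓

605 = 11² + 22²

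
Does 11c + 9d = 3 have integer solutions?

Step 1: Compute gcd(11, 9).
gcd(11, 9) = 1

Step 2: Check divisibility.
Does 1 divide 3? 3 = 1 x 3, so yes.

By the theorem on linear Diophantine equations, 11c + 9d = 3 has integer solutions if and only if gcd(11, 9) divides 3. Since 1 | 3, solutions exist.

Yes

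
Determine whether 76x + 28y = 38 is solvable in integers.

Step 1: Compute gcd(76, 28).
gcd(76, 28) = 4

Step 2: Check divisibility.
Does 4 divide 38? 38 = 4 x 9 + 2, so no.

By the theorem on linear Diophantine equations, 76x + 28y = 38 has integer solutions if and only if gcd(76, 28) divides 38. Since 4 does not divide 38, no solutions exist.

No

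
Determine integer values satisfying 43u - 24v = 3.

Step 1: Check solvability.
gcd(43, 24) = 1
Since 1 divides 3, solutions exist.

Step 2: Apply extended Euclidean algorithm to find gcd.
We find integers such that 43*x0 + 24*y0 = 1

Step 3: Scale the particular solution.
Multiply by 3/1 = 3:
u = -15, v = -27

Step 4: Verify.
43*(-15) - 24*(-27) = 3 = 3 ✓

u = -15, v = -27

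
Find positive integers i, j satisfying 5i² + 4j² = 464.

Try small values of i and check whether (464 - 5i²)/4 is a perfect square.
i = 8: 5·8² = 320, so 4j² = 464 - 320 = 144, giving j² = 36, j = 6.
Check: 5·8² + 4·6² = 320 + 144 = 464 ✓

i = 8, j = 6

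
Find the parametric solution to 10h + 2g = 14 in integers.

Step 1: Compute gcd(10, 2) = 2.
Since 2 divides 14, solutions exist.

Step 2: Find a particular solution using extended Euclidean algorithm.
We get h₀ = 0, g₀ = 7.
Check: 10*0 + 2*7 = 14 = 14 ✓

Step 3: Write the general solution.
h = 0 + (2/2)t = 0 + 1t
g = 7 - (10/2)t = 7 - 5t
for any integer t.

h = 0 + 1t, g = 7 - 5t for integer t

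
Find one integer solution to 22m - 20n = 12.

Step 1: Check solvability.
gcd(22, 20) = 2
Since 2 divides 12, solutions exist.

Step 2: Apply extended Euclidean algorithm to find gcd.
We find integers such that 22*x0 + 20*y0 = 2

Step 3: Scale the particular solution.
Multiply by 12/2 = 6:
m = 6, n = 6

Step 4: Verify.
22*(6) - 20*(6) = 12 = 12 ✓

m = 6, n = 6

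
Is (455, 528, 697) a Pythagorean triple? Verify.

Compute a² + b² = 455² + 528² = 207025 + 278784 = 485809
Compute c² = 697² = 485809
Since 485809 = 485809, confirmed.

Yes, it is a Pythagorean triple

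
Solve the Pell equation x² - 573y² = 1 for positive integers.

We seek the smallest positive integers (x, y) with x² - 573y² = 1, i.e., x² = 573y² + 1.
Try successive y values:
y = 1: x² = 573·1² + 1 = 574, not a perfect square
y = 2: x² = 573·2² + 1 = 2293, not a perfect square
y = 3: x² = 573·3² + 1 = 5158, not a perfect square
... continuing the search (or via continued fractions) ...
y = 16: x² = 573·16² + 1 = 146689, x = 383 ✓

Verify: 383² - 573·16² = 146689 - 146688 = 1 ✓

x = 383, y = 16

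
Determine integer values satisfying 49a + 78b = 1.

Step 1: Check solvability.
gcd(49, 78) = 1
Since 1 divides 1, solutions exist.

Step 2: Apply extended Euclidean algorithm to find gcd.
We find integers such that 49*x0 + 78*y0 = 1

Step 3: Scale the particular solution.
Multiply by 1/1 = 1:
a = -35, b = 22

Step 4: Verify.
49*(-35) + 78*(22) = 1 = 1 ✓

a = -35, b = 22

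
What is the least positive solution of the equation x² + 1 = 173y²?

We need x² = 173y² - 1. Try successive y:
y = 1: x² = 173·1² - 1 = 172, not a perfect square
y = 2: x² = 173·2² - 1 = 691, not a perfect square
y = 3: x² = 173·3² - 1 = 1556, not a perfect square
...
y = 85: x² = 173·85² - 1 = 1249924 = 1118² ✓
Check: 1118² - 173·85² = 1249924 - 1249925 = -1 ✓

x = 1118, y = 85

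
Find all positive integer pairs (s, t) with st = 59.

The positive divisors of 59 are: 1, 59.
Each divisor d gives the pair (d, 59/d):
(1, 59), (59, 1)

(1, 59), (59, 1)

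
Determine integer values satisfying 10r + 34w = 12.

Step 1: Check solvability.
gcd(10, 34) = 2
Since 2 divides 12, solutions exist.

Step 2: Apply extended Euclidean algorithm to find gcd.
We find integers such that 10*x0 + 34*y0 = 2

Step 3: Scale the particular solution.
Multiply by 12/2 = 6:
r = 42, w = -12

Step 4: Verify.
10*(42) + 34*(-12) = 12 = 12 ✓

r = 42, w = -12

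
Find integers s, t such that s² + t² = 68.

We need to find integers s, t > 0 such that s² + t² = 68.
Trying s = 2: t² = 68 - 2² = 68 - 4 = 64
t = 8
Check: 2² + 8² = 4 + 64 = 68 ✓

68 = 2² + 8²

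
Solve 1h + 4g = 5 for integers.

Step 1: Check solvability.
gcd(1, 4) = 1
Since 1 divides 5, solutions exist.

Step 2: Apply extended Euclidean algorithm to find gcd.
We find integers such that 1*x0 + 4*y0 = 1

Step 3: Scale the particular solution.
Multiply by 5/1 = 5:
h = 5, g = 0

Step 4: Verify.
1*(5) + 4*(0) = 5 = 5 ✓

h = 5, g = 0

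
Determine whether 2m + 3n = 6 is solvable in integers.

Step 1: Compute gcd(2, 3).
gcd(2, 3) = 1

Step 2: Check divisibility.
Does 1 divide 6? 6 = 1 x 6, so yes.

By the theorem on linear Diophantine equations, 2m + 3n = 6 has integer solutions if and only if gcd(2, 3) divides 6. Since 1 | 6, solutions exist.

Yes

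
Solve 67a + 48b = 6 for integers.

Step 1: Check solvability.
gcd(67, 48) = 1
Since 1 divides 6, solutions exist.

Step 2: Apply extended Euclidean algorithm to find gcd.
We find integers such that 67*x0 + 48*y0 = 1

Step 3: Scale the particular solution.
Multiply by 6/1 = 6:
a = -30, b = 42

Step 4: Verify.
67*(-30) + 48*(42) = 6 = 6 ✓

a = -30, b = 42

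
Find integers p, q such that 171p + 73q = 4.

Step 1: Check solvability.
gcd(171, 73) = 1
Since 1 divides 4, solutions exist.

Step 2: Apply extended Euclidean algorithm to find gcd.
We find integers such that 171*x0 + 73*y0 = 1

Step 3: Scale the particular solution.
Multiply by 4/1 = 4:
p = -140, q = 328

Step 4: Verify.
171*(-140) + 73*(328) = 4 = 4 ✓

p = -140, q = 328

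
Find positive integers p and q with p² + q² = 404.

We need to find integers p, q > 0 such that p² + q² = 404.
Trying p = 2: q² = 404 - 2² = 404 - 4 = 400
q = 20
Check: 2² + 20² = 4 + 400 = 404 ✓

404 = 2² + 20²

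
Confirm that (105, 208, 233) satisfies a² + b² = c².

Compute a² + b² = 105² + 208² = 11025 + 43264 = 54289
Compute c² = 233² = 54289
Since 54289 = 54289, confirmed.

Yes, it is a Pythagorean triple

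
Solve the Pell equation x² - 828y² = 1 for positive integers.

We seek the smallest positive integers (x, y) with x² - 828y² = 1, i.e., x² = 828y² + 1.
Try successive y values:
y = 1: x² = 828·1² + 1 = 829, not a perfect square
y = 2: x² = 828·2² + 1 = 3313, not a perfect square
y = 3: x² = 828·3² + 1 = 7453, not a perfect square
... continuing the search (or via continued fractions) ...
y = 40: x² = 828·40² + 1 = 1324801, x = 1151 ✓

Verify: 1151² - 828·40² = 1324801 - 1324800 = 1 ✓

x = 1151, y = 40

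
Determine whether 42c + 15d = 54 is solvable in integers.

Step 1: Compute gcd(42, 15).
gcd(42, 15) = 3

Step 2: Check divisibility.
Does 3 divide 54? 54 = 3 x 18, so yes.

By the theorem on linear Diophantine equations, 42c + 15d = 54 has integer solutions if and only if gcd(42, 15) divides 54. Since 3 | 54, solutions exist.

Yes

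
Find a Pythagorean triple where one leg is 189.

We need the other leg and hypotenuse such that 189² + x² = c².
Take x = 340, c = 389: 189² + 340² = 35721 + 115600 = 151321 = 389² ✓
Triple: (189, 340, 389)

(189, 340, 389)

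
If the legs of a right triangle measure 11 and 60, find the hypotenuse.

c² = a² + b² = 11² + 60² = 121 + 3600 = 3721
c = 61

61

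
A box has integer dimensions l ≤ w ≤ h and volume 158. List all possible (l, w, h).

Iterate l from 1 to ⌊158^(1/3)⌋. For each l dividing 158, iterate w ≥ l with w dividing 158/l, and set h = 158/(l·w).
Triples found (2): (1×1×158), (1×2×79)

(1×1×158), (1×2×79)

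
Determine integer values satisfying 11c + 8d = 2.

Step 1: Check solvability.
gcd(11, 8) = 1
Since 1 divides 2, solutions exist.

Step 2: Apply extended Euclidean algorithm to find gcd.
We find integers such that 11*x0 + 8*y0 = 1

Step 3: Scale the particular solution.
Multiply by 2/1 = 2:
c = 6, d = -8

Step 4: Verify.
11*(6) + 8*(-8) = 2 = 2 ✓

c = 6, d = -8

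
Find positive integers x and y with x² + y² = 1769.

We need to find integers x, y > 0 such that x² + y² = 1769.
Trying x = 13: y² = 1769 - 13² = 1769 - 169 = 1600
y = 40
Check: 13² + 40² = 169 + 1600 = 1769 ✓

1769 = 13² + 40²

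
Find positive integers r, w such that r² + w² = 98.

Search for r with 98 - r² a perfect square.
r = 7: 98 - 7² = 98 - 49 = 49 = 7² ✓
So r = 7, w = 7.

r = 7, w = 7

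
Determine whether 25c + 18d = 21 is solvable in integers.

Step 1: Compute gcd(25, 18).
gcd(25, 18) = 1

Step 2: Check divisibility.
Does 1 divide 21? 21 = 1 x 21, so yes.

By the theorem on linear Diophantine equations, 25c + 18d = 21 has integer solutions if and only if gcd(25, 18) divides 21. Since 1 | 21, solutions exist.

Yes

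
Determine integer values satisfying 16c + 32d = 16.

Step 1: Check solvability.
gcd(16, 32) = 16
Since 16 divides 16, solutions exist.

Step 2: Apply extended Euclidean algorithm to find gcd.
We find integers such that 16*x0 + 32*y0 = 16

Step 3: Scale the particular solution.
Multiply by 16/16 = 1:
c = 1, d = 0

Step 4: Verify.
16*(1) + 32*(0) = 16 = 16 ✓

c = 1, d = 0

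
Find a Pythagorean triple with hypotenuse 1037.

We need a² + b² = 1037² = 1075369.
Trying: 315² + 988² = 99225 + 976144 = 1075369 ✓

(315, 988, 1037)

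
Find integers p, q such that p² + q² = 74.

We need to find integers p, q > 0 such that p² + q² = 74.
Trying p = 5: q² = 74 - 5² = 74 - 25 = 49
q = 7
Check: 5² + 7² = 25 + 49 = 74 ✓

74 = 5² + 7²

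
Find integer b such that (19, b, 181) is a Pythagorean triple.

b² = c² - a² = 181² - 19² = 32761 - 361 = 32400
b = sqrt(32400) = 180

180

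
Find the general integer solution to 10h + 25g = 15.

Step 1: Compute gcd(10, 25) = 5.
Since 5 divides 15, solutions exist.

Step 2: Find a particular solution using extended Euclidean algorithm.
We get h₀ = -6, g₀ = 3.
Check: 10*-6 + 25*3 = 15 = 15 ✓

Step 3: Write the general solution.
h = -6 + (25/5)t = -6 + 5t
g = 3 - (10/5)t = 3 - 2t
for any integer t.

h = -6 + 5t, g = 3 - 2t for integer t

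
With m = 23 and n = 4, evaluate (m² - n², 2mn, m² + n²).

a = m² - n² = 529 - 16 = 513
b = 2mn = 2·23·4 = 184
c = m² + n² = 529 + 16 = 545
Verify: 513² + 184² = 263169 + 33856 = 297025 = 545² ✓

(513, 184, 545)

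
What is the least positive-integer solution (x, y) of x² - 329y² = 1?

We seek the smallest positive integers (x, y) with x² - 329y² = 1, i.e., x² = 329y² + 1.
Try successive y values:
y = 1: x² = 329·1² + 1 = 330, not a perfect square
y = 2: x² = 329·2² + 1 = 1317, not a perfect square
y = 3: x² = 329·3² + 1 = 2962, not a perfect square
... continuing the search (or via continued fractions) ...
y = 131016: x² = 329·131016² + 1 = 5647348252225, x = 2376415 ✓

Verify: 2376415² - 329·131016² = 5647348252225 - 5647348252224 = 1 ✓

x = 2376415, y = 131016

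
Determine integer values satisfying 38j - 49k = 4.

Step 1: Check solvability.
gcd(38, 49) = 1
Since 1 divides 4, solutions exist.

Step 2: Apply extended Euclidean algorithm to find gcd.
We find integers such that 38*x0 + 49*y0 = 1

Step 3: Scale the particular solution.
Multiply by 4/1 = 4:
j = -36, k = -28

Step 4: Verify.
38*(-36) - 49*(-28) = 4 = 4 ✓

j = -36, k = -28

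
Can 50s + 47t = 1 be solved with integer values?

Step 1: Compute gcd(50, 47).
gcd(50, 47) = 1

Step 2: Check divisibility.
Does 1 divide 1? 1 = 1 x 1, so yes.

By the theorem on linear Diophantine equations, 50s + 47t = 1 has integer solutions if and only if gcd(50, 47) divides 1. Since 1 | 1, solutions exist.

Yes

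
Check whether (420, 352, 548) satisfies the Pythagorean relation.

Compute a² + b²:
420² + 352² = 176400 + 123904 = 300304
Compute c²:
548² = 300304
Since 300304 = 300304, it is a Pythagorean triple.

Yes, it is a Pythagorean triple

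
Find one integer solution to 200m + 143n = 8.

Step 1: Check solvability.
gcd(200, 143) = 1
Since 1 divides 8, solutions exist.

Step 2: Apply extended Euclidean algorithm to find gcd.
We find integers such that 200*x0 + 143*y0 = 1

Step 3: Scale the particular solution.
Multiply by 8/1 = 8:
m = -40, n = 56

Step 4: Verify.
200*(-40) + 143*(56) = 8 = 8 ✓

m = -40, n = 56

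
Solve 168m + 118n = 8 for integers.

Step 1: Check solvability.
gcd(168, 118) = 2
Since 2 divides 8, solutions exist.

Step 2: Apply extended Euclidean algorithm to find gcd.
We find integers such that 168*x0 + 118*y0 = 2

Step 3: Scale the particular solution.
Multiply by 8/2 = 4:
m = 104, n = -148

Step 4: Verify.
168*(104) + 118*(-148) = 8 = 8 ✓

m = 104, n = -148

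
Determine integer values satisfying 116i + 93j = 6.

Step 1: Check solvability.
gcd(116, 93) = 1
Since 1 divides 6, solutions exist.

Step 2: Apply extended Euclidean algorithm to find gcd.
We find integers such that 116*x0 + 93*y0 = 1

Step 3: Scale the particular solution.
Multiply by 6/1 = 6:
i = -24, j = 30

Step 4: Verify.
116*(-24) + 93*(30) = 6 = 6 ✓

i = -24, j = 30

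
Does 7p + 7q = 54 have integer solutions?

Step 1: Compute gcd(7, 7).
gcd(7, 7) = 7

Step 2: Check divisibility.
Does 7 divide 54? 54 = 7 x 7 + 5, so no.

By the theorem on linear Diophantine equations, 7p + 7q = 54 has integer solutions if and only if gcd(7, 7) divides 54. Since 7 does not divide 54, no solutions exist.

No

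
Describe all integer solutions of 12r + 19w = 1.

Step 1: Compute gcd(12, 19) = 1.
Since 1 divides 1, solutions exist.

Step 2: Find a particular solution using extended Euclidean algorithm.
We get r₀ = 8, w₀ = -5.
Check: 12*8 + 19*-5 = 1 = 1 ✓

Step 3: Write the general solution.
r = 8 + (19/1)t = 8 + 19t
w = -5 - (12/1)t = -5 - 12t
for any integer t.

r = 8 + 19t, w = -5 - 12t for integer t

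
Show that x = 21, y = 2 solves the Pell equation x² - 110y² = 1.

Compute x² = 21² = 441
Compute 110y² = 110·2² = 110·4 = 440
x² - 110y² = 441 - 440 = 1
Since this equals 1, (21, 2) is a solution.

Yes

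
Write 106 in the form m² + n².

We need to find integers m, n > 0 such that m² + n² = 106.
Trying m = 5: n² = 106 - 5² = 106 - 25 = 81
n = 9
Check: 5² + 9² = 25 + 81 = 106 ✓

106 = 5² + 9²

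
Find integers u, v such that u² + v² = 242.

We need to find integers u, v > 0 such that u² + v² = 242.
Trying u = 11: v² = 242 - 11² = 242 - 121 = 121
v = 11
Check: 11² + 11² = 121 + 121 = 242 ✓

242 = 11² + 11²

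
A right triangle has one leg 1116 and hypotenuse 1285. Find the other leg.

a² = c² - b² = 1651225 - 1245456 = 405769
a = 637

637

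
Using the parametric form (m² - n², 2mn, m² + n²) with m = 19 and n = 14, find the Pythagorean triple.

a = m² - n² = 19² - 14² = 361 - 196 = 165
b = 2mn = 2·19·14 = 532
c = m² + n² = 361 + 196 = 557
Verify: 165² + 532² = 27225 + 283024 = 310249 = 557² ✓

(165, 532, 557)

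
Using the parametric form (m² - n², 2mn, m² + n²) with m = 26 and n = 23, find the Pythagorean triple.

a = m² - n² = 676 - 529 = 147
b = 2mn = 2·26·23 = 1196
c = m² + n² = 676 + 529 = 1205
Verify: 147² + 1196² = 21609 + 1430416 = 1452025 = 1205² ✓

(147, 1196, 1205)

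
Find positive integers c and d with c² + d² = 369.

We need to find integers c, d > 0 such that c² + d² = 369.
Trying c = 12: d² = 369 - 12² = 369 - 144 = 225
d = 15
Check: 12² + 15² = 144 + 225 = 369 ✓

369 = 12² + 15²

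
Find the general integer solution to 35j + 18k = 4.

Step 1: Compute gcd(35, 18) = 1.
Since 1 divides 4, solutions exist.

Step 2: Find a particular solution using extended Euclidean algorithm.
We get j₀ = -4, k₀ = 8.
Check: 35*-4 + 18*8 = 4 = 4 ✓

Step 3: Write the general solution.
j = -4 + (18/1)t = -4 + 18t
k = 8 - (35/1)t = 8 - 35t
for any integer t.

j = -4 + 18t, k = 8 - 35t for integer t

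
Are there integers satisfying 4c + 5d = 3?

Step 1: Compute gcd(4, 5).
gcd(4, 5) = 1

Step 2: Check divisibility.
Does 1 divide 3? 3 = 1 x 3, so yes.

By the theorem on linear Diophantine equations, 4c + 5d = 3 has integer solutions if and only if gcd(4, 5) divides 3. Since 1 | 3, solutions exist.

Yes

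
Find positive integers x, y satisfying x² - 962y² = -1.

We need x² = 962y² - 1. Try successive y:
y = 1: x² = 962·1² - 1 = 961 = 31² ✓
Check: 31² - 962·1² = 961 - 962 = -1 ✓

x = 31, y = 1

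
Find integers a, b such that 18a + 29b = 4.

Step 1: Check solvability.
gcd(18, 29) = 1
Since 1 divides 4, solutions exist.

Step 2: Apply extended Euclidean algorithm to find gcd.
We find integers such that 18*x0 + 29*y0 = 1

Step 3: Scale the particular solution.
Multiply by 4/1 = 4:
a = -32, b = 20

Step 4: Verify.
18*(-32) + 29*(20) = 4 = 4 ✓

a = -32, b = 20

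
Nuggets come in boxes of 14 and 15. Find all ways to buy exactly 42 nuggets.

We need non-negative integers (x, y) with 14x + 15y = 42.
For each x in 0..3, check if 42 - 14x is a non-negative multiple of 15.
x = 3: 15y = 0, y = 0 ✓

(3 boxes of 14, 0 boxes of 15)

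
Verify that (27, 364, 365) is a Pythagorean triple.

Compute a² + b² = 27² + 364² = 729 + 132496 = 133225
Compute c² = 365² = 133225
Since 133225 = 133225, confirmed.

Yes, it is a Pythagorean triple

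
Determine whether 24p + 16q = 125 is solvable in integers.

Step 1: Compute gcd(24, 16).
gcd(24, 16) = 8

Step 2: Check divisibility.
Does 8 divide 125? 125 = 8 x 15 + 5, so no.

By the theorem on linear Diophantine equations, 24p + 16q = 125 has integer solutions if and only if gcd(24, 16) divides 125. Since 8 does not divide 125, no solutions exist.

No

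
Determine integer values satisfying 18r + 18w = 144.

Step 1: Check solvability.
gcd(18, 18) = 18
Since 18 divides 144, solutions exist.

Step 2: Apply extended Euclidean algorithm to find gcd.
We find integers such that 18*x0 + 18*y0 = 18

Step 3: Scale the particular solution.
Multiply by 144/18 = 8:
r = 0, w = 8

Step 4: Verify.
18*(0) + 18*(8) = 144 = 144 ✓

r = 0, w = 8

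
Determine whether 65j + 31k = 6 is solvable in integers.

Step 1: Compute gcd(65, 31).
gcd(65, 31) = 1

Step 2: Check divisibility.
Does 1 divide 6? 6 = 1 x 6, so yes.

By the theorem on linear Diophantine equations, 65j + 31k = 6 has integer solutions if and only if gcd(65, 31) divides 6. Since 1 | 6, solutions exist.

Yes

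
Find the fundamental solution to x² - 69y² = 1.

We seek the smallest positive integers (x, y) with x² - 69y² = 1, i.e., x² = 69y² + 1.
Try successive y values:
y = 1: x² = 69·1² + 1 = 70, not a perfect square
y = 2: x² = 69·2² + 1 = 277, not a perfect square
y = 3: x² = 69·3² + 1 = 622, not a perfect square
... continuing the search (or via continued fractions) ...
y = 936: x² = 69·936² + 1 = 60450625, x = 7775 ✓

Verify: 7775² - 69·936² = 60450625 - 60450624 = 1 ✓

x = 7775, y = 936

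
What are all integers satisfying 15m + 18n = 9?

Step 1: Compute gcd(15, 18) = 3.
Since 3 divides 9, solutions exist.

Step 2: Find a particular solution using extended Euclidean algorithm.
We get m₀ = -3, n₀ = 3.
Check: 15*-3 + 18*3 = 9 = 9 ✓

Step 3: Write the general solution.
m = -3 + (18/3)t = -3 + 6t
n = 3 - (15/3)t = 3 - 5t
for any integer t.

m = -3 + 6t, n = 3 - 5t for integer t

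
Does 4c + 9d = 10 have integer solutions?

Step 1: Compute gcd(4, 9).
gcd(4, 9) = 1

Step 2: Check divisibility.
Does 1 divide 10? 10 = 1 x 10, so yes.

By the theorem on linear Diophantine equations, 4c + 9d = 10 has integer solutions if and only if gcd(4, 9) divides 10. Since 1 | 10, solutions exist.

Yes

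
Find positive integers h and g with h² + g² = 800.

We need to find integers h, g > 0 such that h² + g² = 800.
Trying h = 4: g² = 800 - 4² = 800 - 16 = 784
g = 28
Check: 4² + 28² = 16 + 784 = 800 ✓

800 = 4² + 28²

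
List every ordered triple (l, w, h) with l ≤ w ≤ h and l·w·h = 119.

Iterate l from 1 to ⌊119^(1/3)⌋. For each l dividing 119, iterate w ≥ l with w dividing 119/l, and set h = 119/(l·w).
Triples found (2): (1×1×119), (1×7×17)

(1×1×119), (1×7×17)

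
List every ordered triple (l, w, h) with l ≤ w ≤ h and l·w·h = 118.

Iterate l from 1 to ⌊118^(1/3)⌋. For each l dividing 118, iterate w ≥ l with w dividing 118/l, and set h = 118/(l·w).
Triples found (2): (1×1×118), (1×2×59)

(1×1×118), (1×2×59)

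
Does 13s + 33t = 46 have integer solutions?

Step 1: Compute gcd(13, 33).
gcd(13, 33) = 1

Step 2: Check divisibility.
Does 1 divide 46? 46 = 1 x 46, so yes.

By the theorem on linear Diophantine equations, 13s + 33t = 46 has integer solutions if and only if gcd(13, 33) divides 46. Since 1 | 46, solutions exist.

Yes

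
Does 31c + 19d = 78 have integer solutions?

Step 1: Compute gcd(31, 19).
gcd(31, 19) = 1

Step 2: Check divisibility.
Does 1 divide 78? 78 = 1 x 78, so yes.

By the theorem on linear Diophantine equations, 31c + 19d = 78 has integer solutions if and only if gcd(31, 19) divides 78. Since 1 | 78, solutions exist.

Yes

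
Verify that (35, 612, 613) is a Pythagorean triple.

Compute a² + b²:
35² + 612² = 1225 + 374544 = 375769
Compute c²:
613² = 375769
Since 375769 = 375769, it is a Pythagorean triple.

Yes, it is a Pythagorean triple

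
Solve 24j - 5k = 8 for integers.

Step 1: Check solvability.
gcd(24, 5) = 1
Since 1 divides 8, solutions exist.

Step 2: Apply extended Euclidean algorithm to find gcd.
We find integers such that 24*x0 + 5*y0 = 1

Step 3: Scale the particular solution.
Multiply by 8/1 = 8:
j = -8, k = -40

Step 4: Verify.
24*(-8) - 5*(-40) = 8 = 8 ✓

j = -8, k = -40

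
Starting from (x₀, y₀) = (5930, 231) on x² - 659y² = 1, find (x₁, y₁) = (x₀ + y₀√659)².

Solutions to x² - Dy² = 1 are generated by powers of (x₀ + y₀√D).
The next solution satisfies x₁ + y₁√659 = (x₀ + y₀√659)², giving:
x₁ = x₀² + 659y₀² = 5930² + 659·231² = 35164900 + 35164899 = 70329799
y₁ = 2x₀y₀ = 2·5930·231 = 2739660

Verify: 70329799² - 659·2739660² = 4946280627380401 - 4946280627380400 = 1 ✓

x = 70329799, y = 2739660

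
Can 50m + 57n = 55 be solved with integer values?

Step 1: Compute gcd(50, 57).
gcd(50, 57) = 1

Step 2: Check divisibility.
Does 1 divide 55? 55 = 1 x 55, so yes.

By the theorem on linear Diophantine equations, 50m + 57n = 55 has integer solutions if and only if gcd(50, 57) divides 55. Since 1 | 55, solutions exist.

Yes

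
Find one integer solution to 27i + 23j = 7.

Step 1: Check solvability.
gcd(27, 23) = 1
Since 1 divides 7, solutions exist.

Step 2: Apply extended Euclidean algorithm to find gcd.
We find integers such that 27*x0 + 23*y0 = 1

Step 3: Scale the particular solution.
Multiply by 7/1 = 7:
i = 42, j = -49

Step 4: Verify.
27*(42) + 23*(-49) = 7 = 7 ✓

i = 42, j = -49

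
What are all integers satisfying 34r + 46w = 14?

Step 1: Compute gcd(34, 46) = 2.
Since 2 divides 14, solutions exist.

Step 2: Find a particular solution using extended Euclidean algorithm.
We get r₀ = -28, w₀ = 21.
Check: 34*-28 + 46*21 = 14 = 14 ✓

Step 3: Write the general solution.
r = -28 + (46/2)t = -28 + 23t
w = 21 - (34/2)t = 21 - 17t
for any integer t.

r = -28 + 23t, w = 21 - 17t for integer t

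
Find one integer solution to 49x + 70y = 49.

Step 1: Check solvability.
gcd(49, 70) = 7
Since 7 divides 49, solutions exist.

Step 2: Apply extended Euclidean algorithm to find gcd.
We find integers such that 49*x0 + 70*y0 = 7

Step 3: Scale the particular solution.
Multiply by 49/7 = 7:
x = 21, y = -14

Step 4: Verify.
49*(21) + 70*(-14) = 49 = 49 ✓

x = 21, y = -14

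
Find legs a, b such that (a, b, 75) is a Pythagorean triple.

We need a² + b² = 75² = 5625.
Trying: 21² + 72² = 441 + 5184 = 5625 ✓

(21, 72, 75)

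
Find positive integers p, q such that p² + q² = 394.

Search for p with 394 - p² a perfect square.
p = 13: 394 - 13² = 394 - 169 = 225 = 15² ✓
So p = 13, q = 15.

p = 13, q = 15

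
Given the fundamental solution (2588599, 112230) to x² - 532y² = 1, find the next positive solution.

Solutions to x² - Dy² = 1 are generated by powers of (x₀ + y₀√D).
The next solution satisfies x₁ + y₁√532 = (x₀ + y₀√532)², giving:
x₁ = x₀² + 532y₀² = 2588599² + 532·112230² = 6700844782801 + 6700844782800 = 13401689565601
y₁ = 2x₀y₀ = 2·2588599·112230 = 581036931540

Verify: 13401689565601² - 532·581036931540² = 179605283212738720082491201 - 179605283212738720082491200 = 1 ✓

x = 13401689565601, y = 581036931540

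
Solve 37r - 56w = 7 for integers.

Step 1: Check solvability.
gcd(37, 56) = 1
Since 1 divides 7, solutions exist.

Step 2: Apply extended Euclidean algorithm to find gcd.
We find integers such that 37*x0 + 56*y0 = 1

Step 3: Scale the particular solution.
Multiply by 7/1 = 7:
r = -21, w = -14

Step 4: Verify.
37*(-21) - 56*(-14) = 7 = 7 ✓

r = -21, w = -14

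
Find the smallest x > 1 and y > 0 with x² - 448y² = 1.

We seek the smallest positive integers (x, y) with x² - 448y² = 1, i.e., x² = 448y² + 1.
Try successive y values:
y = 1: x² = 448·1² + 1 = 449, not a perfect square
y = 2: x² = 448·2² + 1 = 1793, not a perfect square
y = 3: x² = 448·3² + 1 = 4033, not a perfect square
... continuing the search (or via continued fractions) ...
y = 6: x² = 448·6² + 1 = 16129, x = 127 ✓

Verify: 127² - 448·6² = 16129 - 16128 = 1 ✓

x = 127, y = 6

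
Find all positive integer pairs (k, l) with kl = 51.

The positive divisors of 51 are: 1, 3, 17, 51.
Each divisor d gives the pair (d, 51/d):
(1, 51), (3, 17), (17, 3), (51, 1)

(1, 51), (3, 17), (17, 3), (51, 1)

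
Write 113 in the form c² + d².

We need to find integers c, d > 0 such that c² + d² = 113.
Trying c = 7: d² = 113 - 7² = 113 - 49 = 64
d = 8
Check: 7² + 8² = 49 + 64 = 113 ✓

113 = 7² + 8²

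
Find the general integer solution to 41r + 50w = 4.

Step 1: Compute gcd(41, 50) = 1.
Since 1 divides 4, solutions exist.

Step 2: Find a particular solution using extended Euclidean algorithm.
We get r₀ = 44, w₀ = -36.
Check: 41*44 + 50*-36 = 4 = 4 ✓

Step 3: Write the general solution.
r = 44 + (50/1)t = 44 + 50t
w = -36 - (41/1)t = -36 - 41t
for any integer t.

r = 44 + 50t, w = -36 - 41t for integer t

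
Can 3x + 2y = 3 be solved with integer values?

Step 1: Compute gcd(3, 2).
gcd(3, 2) = 1

Step 2: Check divisibility.
Does 1 divide 3? 3 = 1 x 3, so yes.

By the theorem on linear Diophantine equations, 3x + 2y = 3 has integer solutions if and only if gcd(3, 2) divides 3. Since 1 | 3, solutions exist.

Yes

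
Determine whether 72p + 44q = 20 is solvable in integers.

Step 1: Compute gcd(72, 44).
gcd(72, 44) = 4

Step 2: Check divisibility.
Does 4 divide 20? 20 = 4 x 5, so yes.

By the theorem on linear Diophantine equations, 72p + 44q = 20 has integer solutions if and only if gcd(72, 44) divides 20. Since 4 | 20, solutions exist.

Yes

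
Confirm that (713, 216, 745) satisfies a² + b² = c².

Compute a² + b² = 713² + 216² = 508369 + 46656 = 555025
Compute c² = 745² = 555025
Since 555025 = 555025, confirmed.

Yes, it is a Pythagorean triple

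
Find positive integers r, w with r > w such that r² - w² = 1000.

Factor: r² - w² = (r+w)(r-w) = 1000.
We need two factors of 1000 with the same parity.
Use r+w = 500 and r-w = 2 (product 500·2 = 1000).
Adding: 2r = 502, so r = 251.
Subtracting: 2w = 498, so w = 249.
Check: 251² - 249² = 63001 - 62001 = 1000 ✓

r = 251, w = 249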